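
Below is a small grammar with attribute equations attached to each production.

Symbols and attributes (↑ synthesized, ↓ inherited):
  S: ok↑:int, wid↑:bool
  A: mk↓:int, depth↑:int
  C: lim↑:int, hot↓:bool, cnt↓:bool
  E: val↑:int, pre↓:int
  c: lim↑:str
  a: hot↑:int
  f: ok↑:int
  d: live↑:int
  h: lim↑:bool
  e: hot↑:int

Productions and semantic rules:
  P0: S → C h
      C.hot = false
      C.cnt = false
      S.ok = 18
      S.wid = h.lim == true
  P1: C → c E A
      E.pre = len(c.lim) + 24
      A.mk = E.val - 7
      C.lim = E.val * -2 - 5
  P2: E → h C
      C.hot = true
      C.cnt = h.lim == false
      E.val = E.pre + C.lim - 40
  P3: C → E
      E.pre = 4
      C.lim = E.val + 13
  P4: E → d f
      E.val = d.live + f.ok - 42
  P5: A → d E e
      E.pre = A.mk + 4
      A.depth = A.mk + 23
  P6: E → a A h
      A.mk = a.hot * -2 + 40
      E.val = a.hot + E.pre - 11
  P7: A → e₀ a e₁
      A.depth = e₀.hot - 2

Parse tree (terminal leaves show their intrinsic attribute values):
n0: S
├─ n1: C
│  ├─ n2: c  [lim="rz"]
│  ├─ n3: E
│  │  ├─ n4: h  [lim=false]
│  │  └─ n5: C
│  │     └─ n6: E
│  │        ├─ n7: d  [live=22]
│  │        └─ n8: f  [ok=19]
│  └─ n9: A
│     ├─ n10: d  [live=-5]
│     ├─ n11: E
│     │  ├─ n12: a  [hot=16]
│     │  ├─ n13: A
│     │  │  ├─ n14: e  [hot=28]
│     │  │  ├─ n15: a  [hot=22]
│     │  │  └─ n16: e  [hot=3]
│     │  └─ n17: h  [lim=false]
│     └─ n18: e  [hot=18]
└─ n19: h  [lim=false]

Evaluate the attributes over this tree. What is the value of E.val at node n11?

0

1. n1.hot = false  [false]
2. n1.cnt = false  [false]
3. n2.lim = "rz"  [terminal]
4. n3.pre = 26  [len(c.lim) + 24]
5. n4.lim = false  [terminal]
6. n5.hot = true  [true]
7. n5.cnt = true  [h.lim == false]
8. n6.pre = 4  [4]
9. n7.live = 22  [terminal]
10. n8.ok = 19  [terminal]
11. n6.val = -1  [d.live + f.ok - 42]
12. n5.lim = 12  [E.val + 13]
13. n3.val = -2  [E.pre + C.lim - 40]
14. n9.mk = -9  [E.val - 7]
15. n10.live = -5  [terminal]
16. n11.pre = -5  [A.mk + 4]
17. n12.hot = 16  [terminal]
18. n13.mk = 8  [a.hot * -2 + 40]
19. n14.hot = 28  [terminal]
20. n15.hot = 22  [terminal]
21. n16.hot = 3  [terminal]
22. n13.depth = 26  [e₀.hot - 2]
23. n17.lim = false  [terminal]
24. n11.val = 0  [a.hot + E.pre - 11]
25. n18.hot = 18  [terminal]
26. n9.depth = 14  [A.mk + 23]
27. n1.lim = -1  [E.val * -2 - 5]
28. n19.lim = false  [terminal]
29. n0.ok = 18  [18]
30. n0.wid = false  [h.lim == true]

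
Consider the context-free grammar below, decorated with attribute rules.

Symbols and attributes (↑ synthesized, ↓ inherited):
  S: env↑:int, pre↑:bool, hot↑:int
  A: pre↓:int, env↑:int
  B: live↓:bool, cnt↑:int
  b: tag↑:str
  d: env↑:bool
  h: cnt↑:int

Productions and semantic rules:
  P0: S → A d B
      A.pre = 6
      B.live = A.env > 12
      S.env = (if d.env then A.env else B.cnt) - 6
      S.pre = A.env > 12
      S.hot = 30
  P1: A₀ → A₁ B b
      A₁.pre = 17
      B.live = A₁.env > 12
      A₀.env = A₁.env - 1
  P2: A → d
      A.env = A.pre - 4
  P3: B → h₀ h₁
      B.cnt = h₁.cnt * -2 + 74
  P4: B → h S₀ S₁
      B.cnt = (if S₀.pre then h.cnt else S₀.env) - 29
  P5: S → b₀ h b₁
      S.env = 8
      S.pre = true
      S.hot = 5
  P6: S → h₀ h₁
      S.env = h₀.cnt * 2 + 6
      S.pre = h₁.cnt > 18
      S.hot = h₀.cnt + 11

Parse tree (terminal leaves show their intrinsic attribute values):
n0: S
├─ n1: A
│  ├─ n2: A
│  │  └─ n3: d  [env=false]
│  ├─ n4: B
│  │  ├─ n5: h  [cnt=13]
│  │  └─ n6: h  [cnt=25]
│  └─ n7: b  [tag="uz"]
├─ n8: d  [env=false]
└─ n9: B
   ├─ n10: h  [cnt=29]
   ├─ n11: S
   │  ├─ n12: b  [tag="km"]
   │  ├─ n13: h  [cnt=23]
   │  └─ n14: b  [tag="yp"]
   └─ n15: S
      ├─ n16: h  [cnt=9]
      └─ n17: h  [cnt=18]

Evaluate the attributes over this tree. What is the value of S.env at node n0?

-6

1. n1.pre = 6  [6]
2. n2.pre = 17  [17]
3. n3.env = false  [terminal]
4. n2.env = 13  [A.pre - 4]
5. n4.live = true  [A₁.env > 12]
6. n5.cnt = 13  [terminal]
7. n6.cnt = 25  [terminal]
8. n4.cnt = 24  [h₁.cnt * -2 + 74]
9. n7.tag = "uz"  [terminal]
10. n1.env = 12  [A₁.env - 1]
11. n8.env = false  [terminal]
12. n9.live = false  [A.env > 12]
13. n10.cnt = 29  [terminal]
14. n12.tag = "km"  [terminal]
15. n13.cnt = 23  [terminal]
16. n14.tag = "yp"  [terminal]
17. n11.env = 8  [8]
18. n11.pre = true  [true]
19. n11.hot = 5  [5]
20. n16.cnt = 9  [terminal]
21. n17.cnt = 18  [terminal]
22. n15.env = 24  [h₀.cnt * 2 + 6]
23. n15.pre = false  [h₁.cnt > 18]
24. n15.hot = 20  [h₀.cnt + 11]
25. n9.cnt = 0  [(if S₀.pre then h.cnt else S₀.env) - 29]
26. n0.env = -6  [(if d.env then A.env else B.cnt) - 6]
27. n0.pre = false  [A.env > 12]
28. n0.hot = 30  [30]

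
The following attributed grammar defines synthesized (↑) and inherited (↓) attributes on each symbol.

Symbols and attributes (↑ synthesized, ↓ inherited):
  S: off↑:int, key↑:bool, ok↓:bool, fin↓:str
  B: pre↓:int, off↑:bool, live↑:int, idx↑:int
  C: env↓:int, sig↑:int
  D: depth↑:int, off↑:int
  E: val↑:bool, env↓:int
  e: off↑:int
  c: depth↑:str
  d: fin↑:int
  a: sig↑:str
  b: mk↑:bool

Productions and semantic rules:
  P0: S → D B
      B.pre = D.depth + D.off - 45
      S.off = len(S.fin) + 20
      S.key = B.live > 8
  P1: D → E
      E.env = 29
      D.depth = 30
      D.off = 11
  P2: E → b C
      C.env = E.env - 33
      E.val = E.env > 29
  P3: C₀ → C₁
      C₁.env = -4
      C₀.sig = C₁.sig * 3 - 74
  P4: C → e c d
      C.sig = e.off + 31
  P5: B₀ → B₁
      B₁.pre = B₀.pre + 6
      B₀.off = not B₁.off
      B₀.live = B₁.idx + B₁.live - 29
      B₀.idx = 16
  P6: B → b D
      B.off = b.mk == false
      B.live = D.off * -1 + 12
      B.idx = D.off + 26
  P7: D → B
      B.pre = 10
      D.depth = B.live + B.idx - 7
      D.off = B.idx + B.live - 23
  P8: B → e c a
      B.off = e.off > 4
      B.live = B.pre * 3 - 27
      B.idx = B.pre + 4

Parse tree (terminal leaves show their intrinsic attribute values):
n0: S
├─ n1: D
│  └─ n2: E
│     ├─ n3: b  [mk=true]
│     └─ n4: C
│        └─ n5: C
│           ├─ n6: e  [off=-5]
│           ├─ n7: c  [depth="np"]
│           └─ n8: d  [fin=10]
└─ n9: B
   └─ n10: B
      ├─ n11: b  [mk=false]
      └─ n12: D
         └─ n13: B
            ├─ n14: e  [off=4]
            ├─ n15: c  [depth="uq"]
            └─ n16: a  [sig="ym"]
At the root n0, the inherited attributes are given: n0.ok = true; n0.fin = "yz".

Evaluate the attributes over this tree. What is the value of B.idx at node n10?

20

1. n0.ok = true  [given at root]
2. n0.fin = "yz"  [given at root]
3. n2.env = 29  [29]
4. n3.mk = true  [terminal]
5. n4.env = -4  [E.env - 33]
6. n5.env = -4  [-4]
7. n6.off = -5  [terminal]
8. n7.depth = "np"  [terminal]
9. n8.fin = 10  [terminal]
10. n5.sig = 26  [e.off + 31]
11. n4.sig = 4  [C₁.sig * 3 - 74]
12. n2.val = false  [E.env > 29]
13. n1.depth = 30  [30]
14. n1.off = 11  [11]
15. n9.pre = -4  [D.depth + D.off - 45]
16. n10.pre = 2  [B₀.pre + 6]
17. n11.mk = false  [terminal]
18. n13.pre = 10  [10]
19. n14.off = 4  [terminal]
20. n15.depth = "uq"  [terminal]
21. n16.sig = "ym"  [terminal]
22. n13.off = false  [e.off > 4]
23. n13.live = 3  [B.pre * 3 - 27]
24. n13.idx = 14  [B.pre + 4]
25. n12.depth = 10  [B.live + B.idx - 7]
26. n12.off = -6  [B.idx + B.live - 23]
27. n10.off = true  [b.mk == false]
28. n10.live = 18  [D.off * -1 + 12]
29. n10.idx = 20  [D.off + 26]
30. n9.off = false  [not B₁.off]
31. n9.live = 9  [B₁.idx + B₁.live - 29]
32. n9.idx = 16  [16]
33. n0.off = 22  [len(S.fin) + 20]
34. n0.key = true  [B.live > 8]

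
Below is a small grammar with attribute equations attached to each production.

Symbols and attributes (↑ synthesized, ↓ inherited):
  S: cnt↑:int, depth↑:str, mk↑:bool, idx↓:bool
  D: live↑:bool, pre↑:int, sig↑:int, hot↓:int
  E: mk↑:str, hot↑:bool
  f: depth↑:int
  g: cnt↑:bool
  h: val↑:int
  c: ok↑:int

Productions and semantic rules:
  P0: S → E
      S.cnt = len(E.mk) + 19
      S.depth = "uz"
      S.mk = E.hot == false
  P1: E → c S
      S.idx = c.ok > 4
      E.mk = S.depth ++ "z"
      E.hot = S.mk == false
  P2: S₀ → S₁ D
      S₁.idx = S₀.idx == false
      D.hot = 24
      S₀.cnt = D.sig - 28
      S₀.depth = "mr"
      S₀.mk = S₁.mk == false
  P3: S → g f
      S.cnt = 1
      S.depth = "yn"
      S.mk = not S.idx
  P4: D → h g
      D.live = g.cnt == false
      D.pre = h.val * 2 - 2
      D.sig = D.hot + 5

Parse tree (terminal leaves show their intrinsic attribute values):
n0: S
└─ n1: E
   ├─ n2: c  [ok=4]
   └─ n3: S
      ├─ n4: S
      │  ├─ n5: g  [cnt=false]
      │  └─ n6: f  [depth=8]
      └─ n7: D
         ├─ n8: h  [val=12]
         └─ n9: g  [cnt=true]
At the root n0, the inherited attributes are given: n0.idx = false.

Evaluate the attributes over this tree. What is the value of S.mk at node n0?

true

1. n0.idx = false  [given at root]
2. n2.ok = 4  [terminal]
3. n3.idx = false  [c.ok > 4]
4. n4.idx = true  [S₀.idx == false]
5. n5.cnt = false  [terminal]
6. n6.depth = 8  [terminal]
7. n4.cnt = 1  [1]
8. n4.depth = "yn"  ["yn"]
9. n4.mk = false  [not S.idx]
10. n7.hot = 24  [24]
11. n8.val = 12  [terminal]
12. n9.cnt = true  [terminal]
13. n7.live = false  [g.cnt == false]
14. n7.pre = 22  [h.val * 2 - 2]
15. n7.sig = 29  [D.hot + 5]
16. n3.cnt = 1  [D.sig - 28]
17. n3.depth = "mr"  ["mr"]
18. n3.mk = true  [S₁.mk == false]
19. n1.mk = "mrz"  [S.depth ++ "z"]
20. n1.hot = false  [S.mk == false]
21. n0.cnt = 22  [len(E.mk) + 19]
22. n0.depth = "uz"  ["uz"]
23. n0.mk = true  [E.hot == false]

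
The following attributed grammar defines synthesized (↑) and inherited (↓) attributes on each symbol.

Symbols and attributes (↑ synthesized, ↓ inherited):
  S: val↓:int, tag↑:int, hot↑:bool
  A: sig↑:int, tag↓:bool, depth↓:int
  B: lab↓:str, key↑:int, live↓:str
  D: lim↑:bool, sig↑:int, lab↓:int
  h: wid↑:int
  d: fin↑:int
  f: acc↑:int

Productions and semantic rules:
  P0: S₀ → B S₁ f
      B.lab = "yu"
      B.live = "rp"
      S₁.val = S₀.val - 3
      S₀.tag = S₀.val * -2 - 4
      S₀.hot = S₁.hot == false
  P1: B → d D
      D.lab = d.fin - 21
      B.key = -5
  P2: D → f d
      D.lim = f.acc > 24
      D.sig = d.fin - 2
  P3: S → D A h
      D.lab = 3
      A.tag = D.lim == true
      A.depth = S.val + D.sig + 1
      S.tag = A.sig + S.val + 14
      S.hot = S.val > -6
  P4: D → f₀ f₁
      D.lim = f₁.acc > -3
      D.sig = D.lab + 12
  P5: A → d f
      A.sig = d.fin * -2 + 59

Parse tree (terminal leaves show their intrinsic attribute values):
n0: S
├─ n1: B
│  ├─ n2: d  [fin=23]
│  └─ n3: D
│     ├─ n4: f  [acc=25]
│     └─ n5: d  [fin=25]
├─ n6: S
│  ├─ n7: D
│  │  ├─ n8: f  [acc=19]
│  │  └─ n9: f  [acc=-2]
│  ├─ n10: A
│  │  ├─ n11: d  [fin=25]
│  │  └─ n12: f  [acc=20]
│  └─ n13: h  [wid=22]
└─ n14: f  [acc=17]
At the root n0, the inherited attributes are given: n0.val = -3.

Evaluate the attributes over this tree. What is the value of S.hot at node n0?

1. n0.val = -3  [given at root]
2. n1.lab = "yu"  ["yu"]
3. n1.live = "rp"  ["rp"]
4. n2.fin = 23  [terminal]
5. n3.lab = 2  [d.fin - 21]
6. n4.acc = 25  [terminal]
7. n5.fin = 25  [terminal]
8. n3.lim = true  [f.acc > 24]
9. n3.sig = 23  [d.fin - 2]
10. n1.key = -5  [-5]
11. n6.val = -6  [S₀.val - 3]
12. n7.lab = 3  [3]
13. n8.acc = 19  [terminal]
14. n9.acc = -2  [terminal]
15. n7.lim = true  [f₁.acc > -3]
16. n7.sig = 15  [D.lab + 12]
17. n10.tag = true  [D.lim == true]
18. n10.depth = 10  [S.val + D.sig + 1]
19. n11.fin = 25  [terminal]
20. n12.acc = 20  [terminal]
21. n10.sig = 9  [d.fin * -2 + 59]
22. n13.wid = 22  [terminal]
23. n6.tag = 17  [A.sig + S.val + 14]
24. n6.hot = false  [S.val > -6]
25. n14.acc = 17  [terminal]
26. n0.tag = 2  [S₀.val * -2 - 4]
27. n0.hot = true  [S₁.hot == false]

true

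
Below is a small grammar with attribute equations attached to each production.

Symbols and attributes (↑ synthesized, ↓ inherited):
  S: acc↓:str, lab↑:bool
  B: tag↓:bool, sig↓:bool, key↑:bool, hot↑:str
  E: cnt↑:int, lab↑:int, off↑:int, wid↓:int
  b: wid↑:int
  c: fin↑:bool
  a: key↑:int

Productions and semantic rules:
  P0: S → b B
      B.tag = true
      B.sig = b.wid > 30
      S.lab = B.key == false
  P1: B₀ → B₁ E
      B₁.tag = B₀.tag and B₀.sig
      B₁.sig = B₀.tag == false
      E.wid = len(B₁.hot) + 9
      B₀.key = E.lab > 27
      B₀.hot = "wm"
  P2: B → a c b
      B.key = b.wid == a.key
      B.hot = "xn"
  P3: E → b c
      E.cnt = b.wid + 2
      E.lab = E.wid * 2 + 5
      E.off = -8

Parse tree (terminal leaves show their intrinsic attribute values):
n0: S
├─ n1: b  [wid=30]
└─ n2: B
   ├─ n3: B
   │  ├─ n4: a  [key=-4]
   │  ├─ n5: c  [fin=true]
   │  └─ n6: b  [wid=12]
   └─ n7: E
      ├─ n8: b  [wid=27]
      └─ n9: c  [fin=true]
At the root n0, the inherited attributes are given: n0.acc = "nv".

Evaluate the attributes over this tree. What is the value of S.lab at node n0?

true

1. n0.acc = "nv"  [given at root]
2. n1.wid = 30  [terminal]
3. n2.tag = true  [true]
4. n2.sig = false  [b.wid > 30]
5. n3.tag = false  [B₀.tag and B₀.sig]
6. n3.sig = false  [B₀.tag == false]
7. n4.key = -4  [terminal]
8. n5.fin = true  [terminal]
9. n6.wid = 12  [terminal]
10. n3.key = false  [b.wid == a.key]
11. n3.hot = "xn"  ["xn"]
12. n7.wid = 11  [len(B₁.hot) + 9]
13. n8.wid = 27  [terminal]
14. n9.fin = true  [terminal]
15. n7.cnt = 29  [b.wid + 2]
16. n7.lab = 27  [E.wid * 2 + 5]
17. n7.off = -8  [-8]
18. n2.key = false  [E.lab > 27]
19. n2.hot = "wm"  ["wm"]
20. n0.lab = true  [B.key == false]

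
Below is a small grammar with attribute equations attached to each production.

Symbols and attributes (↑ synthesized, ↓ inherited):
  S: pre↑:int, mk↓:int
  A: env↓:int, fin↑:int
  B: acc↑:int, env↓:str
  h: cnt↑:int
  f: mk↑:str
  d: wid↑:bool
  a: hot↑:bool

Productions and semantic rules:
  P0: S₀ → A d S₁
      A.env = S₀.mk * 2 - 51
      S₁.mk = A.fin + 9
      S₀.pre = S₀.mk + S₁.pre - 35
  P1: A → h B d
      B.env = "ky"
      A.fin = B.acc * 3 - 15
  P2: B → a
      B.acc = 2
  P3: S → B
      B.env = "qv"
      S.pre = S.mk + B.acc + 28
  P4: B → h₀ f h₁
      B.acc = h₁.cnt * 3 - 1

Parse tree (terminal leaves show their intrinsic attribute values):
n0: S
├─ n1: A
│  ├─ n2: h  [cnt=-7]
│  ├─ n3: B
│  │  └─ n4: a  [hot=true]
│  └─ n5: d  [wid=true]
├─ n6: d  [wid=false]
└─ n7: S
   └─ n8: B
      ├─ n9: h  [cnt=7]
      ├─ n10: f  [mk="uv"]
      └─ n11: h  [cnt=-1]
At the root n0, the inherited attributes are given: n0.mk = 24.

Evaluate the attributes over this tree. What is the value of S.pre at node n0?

13

1. n0.mk = 24  [given at root]
2. n1.env = -3  [S₀.mk * 2 - 51]
3. n2.cnt = -7  [terminal]
4. n3.env = "ky"  ["ky"]
5. n4.hot = true  [terminal]
6. n3.acc = 2  [2]
7. n5.wid = true  [terminal]
8. n1.fin = -9  [B.acc * 3 - 15]
9. n6.wid = false  [terminal]
10. n7.mk = 0  [A.fin + 9]
11. n8.env = "qv"  ["qv"]
12. n9.cnt = 7  [terminal]
13. n10.mk = "uv"  [terminal]
14. n11.cnt = -1  [terminal]
15. n8.acc = -4  [h₁.cnt * 3 - 1]
16. n7.pre = 24  [S.mk + B.acc + 28]
17. n0.pre = 13  [S₀.mk + S₁.pre - 35]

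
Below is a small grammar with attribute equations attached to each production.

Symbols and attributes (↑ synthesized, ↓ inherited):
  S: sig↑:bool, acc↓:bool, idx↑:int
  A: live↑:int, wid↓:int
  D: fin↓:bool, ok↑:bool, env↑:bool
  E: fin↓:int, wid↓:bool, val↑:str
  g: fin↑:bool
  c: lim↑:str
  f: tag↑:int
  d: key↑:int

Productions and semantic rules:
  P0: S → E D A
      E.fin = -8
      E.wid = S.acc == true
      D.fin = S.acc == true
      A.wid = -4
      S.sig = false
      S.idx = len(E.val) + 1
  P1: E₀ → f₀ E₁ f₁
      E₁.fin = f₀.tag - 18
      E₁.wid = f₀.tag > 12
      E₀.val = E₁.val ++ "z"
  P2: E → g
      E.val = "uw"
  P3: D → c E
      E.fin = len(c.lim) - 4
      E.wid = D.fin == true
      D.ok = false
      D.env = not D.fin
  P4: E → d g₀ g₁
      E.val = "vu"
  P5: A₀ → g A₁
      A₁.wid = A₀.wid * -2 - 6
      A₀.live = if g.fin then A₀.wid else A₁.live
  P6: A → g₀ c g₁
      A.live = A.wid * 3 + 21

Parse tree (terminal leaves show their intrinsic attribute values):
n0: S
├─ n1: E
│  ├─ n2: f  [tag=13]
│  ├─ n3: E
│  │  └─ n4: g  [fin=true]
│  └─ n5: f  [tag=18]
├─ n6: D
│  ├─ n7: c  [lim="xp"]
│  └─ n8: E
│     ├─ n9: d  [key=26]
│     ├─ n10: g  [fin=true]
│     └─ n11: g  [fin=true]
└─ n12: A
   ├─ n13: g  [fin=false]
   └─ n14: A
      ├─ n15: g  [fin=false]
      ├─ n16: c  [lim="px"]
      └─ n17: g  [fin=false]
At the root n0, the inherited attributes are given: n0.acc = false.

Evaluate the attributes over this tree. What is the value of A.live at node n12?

27

1. n0.acc = false  [given at root]
2. n1.fin = -8  [-8]
3. n1.wid = false  [S.acc == true]
4. n2.tag = 13  [terminal]
5. n3.fin = -5  [f₀.tag - 18]
6. n3.wid = true  [f₀.tag > 12]
7. n4.fin = true  [terminal]
8. n3.val = "uw"  ["uw"]
9. n5.tag = 18  [terminal]
10. n1.val = "uwz"  [E₁.val ++ "z"]
11. n6.fin = false  [S.acc == true]
12. n7.lim = "xp"  [terminal]
13. n8.fin = -2  [len(c.lim) - 4]
14. n8.wid = false  [D.fin == true]
15. n9.key = 26  [terminal]
16. n10.fin = true  [terminal]
17. n11.fin = true  [terminal]
18. n8.val = "vu"  ["vu"]
19. n6.ok = false  [false]
20. n6.env = true  [not D.fin]
21. n12.wid = -4  [-4]
22. n13.fin = false  [terminal]
23. n14.wid = 2  [A₀.wid * -2 - 6]
24. n15.fin = false  [terminal]
25. n16.lim = "px"  [terminal]
26. n17.fin = false  [terminal]
27. n14.live = 27  [A.wid * 3 + 21]
28. n12.live = 27  [if g.fin then A₀.wid else A₁.live]
29. n0.sig = false  [false]
30. n0.idx = 4  [len(E.val) + 1]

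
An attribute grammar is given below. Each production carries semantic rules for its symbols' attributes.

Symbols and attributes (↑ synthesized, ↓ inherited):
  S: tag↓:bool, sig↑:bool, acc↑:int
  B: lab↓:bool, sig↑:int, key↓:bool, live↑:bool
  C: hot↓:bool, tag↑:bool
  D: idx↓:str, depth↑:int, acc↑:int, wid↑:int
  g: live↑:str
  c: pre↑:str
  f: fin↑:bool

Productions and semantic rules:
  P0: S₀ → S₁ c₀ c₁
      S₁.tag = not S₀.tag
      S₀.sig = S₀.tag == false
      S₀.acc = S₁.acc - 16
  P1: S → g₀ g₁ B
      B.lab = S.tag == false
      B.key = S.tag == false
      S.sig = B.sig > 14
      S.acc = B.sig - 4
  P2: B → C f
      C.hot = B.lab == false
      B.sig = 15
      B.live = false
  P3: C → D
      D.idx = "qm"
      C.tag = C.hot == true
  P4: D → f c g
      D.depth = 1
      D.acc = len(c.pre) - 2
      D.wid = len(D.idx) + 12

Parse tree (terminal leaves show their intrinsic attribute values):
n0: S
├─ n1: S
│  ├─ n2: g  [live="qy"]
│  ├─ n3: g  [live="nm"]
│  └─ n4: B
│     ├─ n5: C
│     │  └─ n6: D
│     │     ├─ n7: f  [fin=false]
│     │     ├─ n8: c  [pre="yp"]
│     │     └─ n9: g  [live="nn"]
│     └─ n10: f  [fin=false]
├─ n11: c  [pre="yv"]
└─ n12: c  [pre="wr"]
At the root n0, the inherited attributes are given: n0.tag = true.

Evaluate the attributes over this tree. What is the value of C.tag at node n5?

1. n0.tag = true  [given at root]
2. n1.tag = false  [not S₀.tag]
3. n2.live = "qy"  [terminal]
4. n3.live = "nm"  [terminal]
5. n4.lab = true  [S.tag == false]
6. n4.key = true  [S.tag == false]
7. n5.hot = false  [B.lab == false]
8. n6.idx = "qm"  ["qm"]
9. n7.fin = false  [terminal]
10. n8.pre = "yp"  [terminal]
11. n9.live = "nn"  [terminal]
12. n6.depth = 1  [1]
13. n6.acc = 0  [len(c.pre) - 2]
14. n6.wid = 14  [len(D.idx) + 12]
15. n5.tag = false  [C.hot == true]
16. n10.fin = false  [terminal]
17. n4.sig = 15  [15]
18. n4.live = false  [false]
19. n1.sig = true  [B.sig > 14]
20. n1.acc = 11  [B.sig - 4]
21. n11.pre = "yv"  [terminal]
22. n12.pre = "wr"  [terminal]
23. n0.sig = false  [S₀.tag == false]
24. n0.acc = -5  [S₁.acc - 16]

false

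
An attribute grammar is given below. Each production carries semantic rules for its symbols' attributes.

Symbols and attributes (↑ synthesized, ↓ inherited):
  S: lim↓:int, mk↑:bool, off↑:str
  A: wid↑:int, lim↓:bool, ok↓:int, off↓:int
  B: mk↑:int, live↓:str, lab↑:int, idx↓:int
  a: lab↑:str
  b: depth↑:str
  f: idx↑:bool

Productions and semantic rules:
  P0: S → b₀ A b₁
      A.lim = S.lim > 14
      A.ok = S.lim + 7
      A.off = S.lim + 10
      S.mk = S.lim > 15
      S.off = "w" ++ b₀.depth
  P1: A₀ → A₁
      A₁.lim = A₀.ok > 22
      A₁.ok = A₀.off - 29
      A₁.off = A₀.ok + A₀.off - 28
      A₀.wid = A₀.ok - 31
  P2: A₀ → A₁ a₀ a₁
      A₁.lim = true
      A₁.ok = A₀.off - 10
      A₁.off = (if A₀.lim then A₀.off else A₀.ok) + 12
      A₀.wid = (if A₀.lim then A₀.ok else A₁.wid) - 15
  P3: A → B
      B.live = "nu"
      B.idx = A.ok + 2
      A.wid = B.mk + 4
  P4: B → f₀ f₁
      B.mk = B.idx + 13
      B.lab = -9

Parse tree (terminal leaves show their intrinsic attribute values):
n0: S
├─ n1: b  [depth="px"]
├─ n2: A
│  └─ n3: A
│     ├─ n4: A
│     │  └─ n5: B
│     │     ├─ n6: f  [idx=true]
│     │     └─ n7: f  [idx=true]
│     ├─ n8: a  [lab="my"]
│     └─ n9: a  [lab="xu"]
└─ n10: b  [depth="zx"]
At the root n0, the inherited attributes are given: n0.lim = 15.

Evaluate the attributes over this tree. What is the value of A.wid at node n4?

1. n0.lim = 15  [given at root]
2. n1.depth = "px"  [terminal]
3. n2.lim = true  [S.lim > 14]
4. n2.ok = 22  [S.lim + 7]
5. n2.off = 25  [S.lim + 10]
6. n3.lim = false  [A₀.ok > 22]
7. n3.ok = -4  [A₀.off - 29]
8. n3.off = 19  [A₀.ok + A₀.off - 28]
9. n4.lim = true  [true]
10. n4.ok = 9  [A₀.off - 10]
11. n4.off = 8  [(if A₀.lim then A₀.off else A₀.ok) + 12]
12. n5.live = "nu"  ["nu"]
13. n5.idx = 11  [A.ok + 2]
14. n6.idx = true  [terminal]
15. n7.idx = true  [terminal]
16. n5.mk = 24  [B.idx + 13]
17. n5.lab = -9  [-9]
18. n4.wid = 28  [B.mk + 4]
19. n8.lab = "my"  [terminal]
20. n9.lab = "xu"  [terminal]
21. n3.wid = 13  [(if A₀.lim then A₀.ok else A₁.wid) - 15]
22. n2.wid = -9  [A₀.ok - 31]
23. n10.depth = "zx"  [terminal]
24. n0.mk = false  [S.lim > 15]
25. n0.off = "wpx"  ["w" ++ b₀.depth]

28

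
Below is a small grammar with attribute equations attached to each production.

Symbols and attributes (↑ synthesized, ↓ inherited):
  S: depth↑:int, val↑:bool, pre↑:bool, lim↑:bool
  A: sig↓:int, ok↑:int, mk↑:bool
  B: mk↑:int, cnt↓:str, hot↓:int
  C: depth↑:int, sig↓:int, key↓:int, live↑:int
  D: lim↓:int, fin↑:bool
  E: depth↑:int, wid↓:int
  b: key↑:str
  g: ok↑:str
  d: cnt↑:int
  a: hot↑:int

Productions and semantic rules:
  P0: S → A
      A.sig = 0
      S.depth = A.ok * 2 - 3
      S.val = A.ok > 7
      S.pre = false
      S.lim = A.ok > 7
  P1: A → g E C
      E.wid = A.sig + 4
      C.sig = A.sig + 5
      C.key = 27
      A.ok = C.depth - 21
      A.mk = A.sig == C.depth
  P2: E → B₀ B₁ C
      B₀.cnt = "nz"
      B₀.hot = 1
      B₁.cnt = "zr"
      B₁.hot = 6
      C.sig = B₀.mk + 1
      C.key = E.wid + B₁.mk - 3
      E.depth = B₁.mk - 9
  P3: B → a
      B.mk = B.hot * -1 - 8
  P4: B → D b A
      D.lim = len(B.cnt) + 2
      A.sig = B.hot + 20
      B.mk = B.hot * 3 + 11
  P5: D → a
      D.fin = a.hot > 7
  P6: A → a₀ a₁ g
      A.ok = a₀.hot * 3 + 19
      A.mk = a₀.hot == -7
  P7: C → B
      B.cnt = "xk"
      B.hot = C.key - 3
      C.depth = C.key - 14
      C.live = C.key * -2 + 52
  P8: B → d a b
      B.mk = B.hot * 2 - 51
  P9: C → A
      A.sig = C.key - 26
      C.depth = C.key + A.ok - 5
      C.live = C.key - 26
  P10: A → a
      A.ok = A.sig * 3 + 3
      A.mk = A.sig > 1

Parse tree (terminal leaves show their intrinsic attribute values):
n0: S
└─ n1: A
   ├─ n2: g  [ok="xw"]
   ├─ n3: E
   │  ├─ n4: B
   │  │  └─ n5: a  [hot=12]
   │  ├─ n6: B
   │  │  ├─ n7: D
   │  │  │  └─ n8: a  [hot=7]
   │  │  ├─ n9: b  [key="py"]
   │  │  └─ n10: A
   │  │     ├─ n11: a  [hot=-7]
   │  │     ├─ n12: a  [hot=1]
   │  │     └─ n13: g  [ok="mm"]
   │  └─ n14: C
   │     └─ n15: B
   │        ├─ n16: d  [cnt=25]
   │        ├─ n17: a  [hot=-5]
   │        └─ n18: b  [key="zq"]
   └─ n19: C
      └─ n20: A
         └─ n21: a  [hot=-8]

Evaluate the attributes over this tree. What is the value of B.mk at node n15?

1. n1.sig = 0  [0]
2. n2.ok = "xw"  [terminal]
3. n3.wid = 4  [A.sig + 4]
4. n4.cnt = "nz"  ["nz"]
5. n4.hot = 1  [1]
6. n5.hot = 12  [terminal]
7. n4.mk = -9  [B.hot * -1 - 8]
8. n6.cnt = "zr"  ["zr"]
9. n6.hot = 6  [6]
10. n7.lim = 4  [len(B.cnt) + 2]
11. n8.hot = 7  [terminal]
12. n7.fin = false  [a.hot > 7]
13. n9.key = "py"  [terminal]
14. n10.sig = 26  [B.hot + 20]
15. n11.hot = -7  [terminal]
16. n12.hot = 1  [terminal]
17. n13.ok = "mm"  [terminal]
18. n10.ok = -2  [a₀.hot * 3 + 19]
19. n10.mk = true  [a₀.hot == -7]
20. n6.mk = 29  [B.hot * 3 + 11]
21. n14.sig = -8  [B₀.mk + 1]
22. n14.key = 30  [E.wid + B₁.mk - 3]
23. n15.cnt = "xk"  ["xk"]
24. n15.hot = 27  [C.key - 3]
25. n16.cnt = 25  [terminal]
26. n17.hot = -5  [terminal]
27. n18.key = "zq"  [terminal]
28. n15.mk = 3  [B.hot * 2 - 51]
29. n14.depth = 16  [C.key - 14]
30. n14.live = -8  [C.key * -2 + 52]
31. n3.depth = 20  [B₁.mk - 9]
32. n19.sig = 5  [A.sig + 5]
33. n19.key = 27  [27]
34. n20.sig = 1  [C.key - 26]
35. n21.hot = -8  [terminal]
36. n20.ok = 6  [A.sig * 3 + 3]
37. n20.mk = false  [A.sig > 1]
38. n19.depth = 28  [C.key + A.ok - 5]
39. n19.live = 1  [C.key - 26]
40. n1.ok = 7  [C.depth - 21]
41. n1.mk = false  [A.sig == C.depth]
42. n0.depth = 11  [A.ok * 2 - 3]
43. n0.val = false  [A.ok > 7]
44. n0.pre = false  [false]
45. n0.lim = false  [A.ok > 7]

3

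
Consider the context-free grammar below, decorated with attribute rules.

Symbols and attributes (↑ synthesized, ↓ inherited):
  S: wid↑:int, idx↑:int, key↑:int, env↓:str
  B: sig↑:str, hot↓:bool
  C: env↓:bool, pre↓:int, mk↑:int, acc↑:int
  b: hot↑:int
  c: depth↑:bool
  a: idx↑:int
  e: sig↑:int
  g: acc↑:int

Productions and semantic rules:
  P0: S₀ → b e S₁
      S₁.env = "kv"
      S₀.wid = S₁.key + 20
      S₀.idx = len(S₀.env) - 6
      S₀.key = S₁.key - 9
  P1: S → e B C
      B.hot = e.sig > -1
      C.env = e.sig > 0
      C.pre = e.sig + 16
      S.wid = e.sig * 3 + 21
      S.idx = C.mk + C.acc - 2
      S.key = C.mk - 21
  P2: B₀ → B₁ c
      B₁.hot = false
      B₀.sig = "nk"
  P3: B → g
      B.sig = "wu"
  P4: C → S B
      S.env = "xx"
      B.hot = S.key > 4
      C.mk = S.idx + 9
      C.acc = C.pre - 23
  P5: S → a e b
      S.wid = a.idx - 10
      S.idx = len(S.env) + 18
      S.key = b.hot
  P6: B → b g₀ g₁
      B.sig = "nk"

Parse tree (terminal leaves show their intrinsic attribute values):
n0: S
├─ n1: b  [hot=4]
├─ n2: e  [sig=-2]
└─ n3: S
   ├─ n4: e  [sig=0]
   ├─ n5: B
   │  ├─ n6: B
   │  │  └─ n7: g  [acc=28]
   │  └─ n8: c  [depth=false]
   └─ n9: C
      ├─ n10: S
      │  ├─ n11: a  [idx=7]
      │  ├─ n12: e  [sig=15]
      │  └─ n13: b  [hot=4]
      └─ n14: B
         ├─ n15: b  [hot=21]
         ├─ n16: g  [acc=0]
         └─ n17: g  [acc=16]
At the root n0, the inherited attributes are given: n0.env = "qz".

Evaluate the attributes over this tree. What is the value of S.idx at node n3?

20

1. n0.env = "qz"  [given at root]
2. n1.hot = 4  [terminal]
3. n2.sig = -2  [terminal]
4. n3.env = "kv"  ["kv"]
5. n4.sig = 0  [terminal]
6. n5.hot = true  [e.sig > -1]
7. n6.hot = false  [false]
8. n7.acc = 28  [terminal]
9. n6.sig = "wu"  ["wu"]
10. n8.depth = false  [terminal]
11. n5.sig = "nk"  ["nk"]
12. n9.env = false  [e.sig > 0]
13. n9.pre = 16  [e.sig + 16]
14. n10.env = "xx"  ["xx"]
15. n11.idx = 7  [terminal]
16. n12.sig = 15  [terminal]
17. n13.hot = 4  [terminal]
18. n10.wid = -3  [a.idx - 10]
19. n10.idx = 20  [len(S.env) + 18]
20. n10.key = 4  [b.hot]
21. n14.hot = false  [S.key > 4]
22. n15.hot = 21  [terminal]
23. n16.acc = 0  [terminal]
24. n17.acc = 16  [terminal]
25. n14.sig = "nk"  ["nk"]
26. n9.mk = 29  [S.idx + 9]
27. n9.acc = -7  [C.pre - 23]
28. n3.wid = 21  [e.sig * 3 + 21]
29. n3.idx = 20  [C.mk + C.acc - 2]
30. n3.key = 8  [C.mk - 21]
31. n0.wid = 28  [S₁.key + 20]
32. n0.idx = -4  [len(S₀.env) - 6]
33. n0.key = -1  [S₁.key - 9]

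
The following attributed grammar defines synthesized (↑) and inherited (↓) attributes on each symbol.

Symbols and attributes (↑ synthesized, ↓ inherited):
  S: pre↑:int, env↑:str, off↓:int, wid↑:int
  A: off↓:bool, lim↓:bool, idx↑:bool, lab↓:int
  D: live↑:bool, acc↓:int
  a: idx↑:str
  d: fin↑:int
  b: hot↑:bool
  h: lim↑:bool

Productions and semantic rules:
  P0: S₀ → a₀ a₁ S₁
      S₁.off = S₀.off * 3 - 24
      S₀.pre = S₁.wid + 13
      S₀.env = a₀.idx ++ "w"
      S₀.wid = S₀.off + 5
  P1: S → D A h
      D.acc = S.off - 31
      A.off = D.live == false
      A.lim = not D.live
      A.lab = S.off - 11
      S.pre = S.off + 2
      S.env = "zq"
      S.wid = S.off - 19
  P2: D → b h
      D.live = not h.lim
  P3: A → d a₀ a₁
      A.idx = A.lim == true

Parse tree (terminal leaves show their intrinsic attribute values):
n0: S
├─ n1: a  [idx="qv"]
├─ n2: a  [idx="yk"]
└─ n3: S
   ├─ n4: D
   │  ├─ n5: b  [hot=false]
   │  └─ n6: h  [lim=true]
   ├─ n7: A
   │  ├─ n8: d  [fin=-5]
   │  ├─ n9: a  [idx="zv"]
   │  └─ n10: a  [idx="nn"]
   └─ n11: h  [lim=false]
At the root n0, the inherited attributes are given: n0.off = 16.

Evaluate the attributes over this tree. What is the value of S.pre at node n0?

18

1. n0.off = 16  [given at root]
2. n1.idx = "qv"  [terminal]
3. n2.idx = "yk"  [terminal]
4. n3.off = 24  [S₀.off * 3 - 24]
5. n4.acc = -7  [S.off - 31]
6. n5.hot = false  [terminal]
7. n6.lim = true  [terminal]
8. n4.live = false  [not h.lim]
9. n7.off = true  [D.live == false]
10. n7.lim = true  [not D.live]
11. n7.lab = 13  [S.off - 11]
12. n8.fin = -5  [terminal]
13. n9.idx = "zv"  [terminal]
14. n10.idx = "nn"  [terminal]
15. n7.idx = true  [A.lim == true]
16. n11.lim = false  [terminal]
17. n3.pre = 26  [S.off + 2]
18. n3.env = "zq"  ["zq"]
19. n3.wid = 5  [S.off - 19]
20. n0.pre = 18  [S₁.wid + 13]
21. n0.env = "qvw"  [a₀.idx ++ "w"]
22. n0.wid = 21  [S₀.off + 5]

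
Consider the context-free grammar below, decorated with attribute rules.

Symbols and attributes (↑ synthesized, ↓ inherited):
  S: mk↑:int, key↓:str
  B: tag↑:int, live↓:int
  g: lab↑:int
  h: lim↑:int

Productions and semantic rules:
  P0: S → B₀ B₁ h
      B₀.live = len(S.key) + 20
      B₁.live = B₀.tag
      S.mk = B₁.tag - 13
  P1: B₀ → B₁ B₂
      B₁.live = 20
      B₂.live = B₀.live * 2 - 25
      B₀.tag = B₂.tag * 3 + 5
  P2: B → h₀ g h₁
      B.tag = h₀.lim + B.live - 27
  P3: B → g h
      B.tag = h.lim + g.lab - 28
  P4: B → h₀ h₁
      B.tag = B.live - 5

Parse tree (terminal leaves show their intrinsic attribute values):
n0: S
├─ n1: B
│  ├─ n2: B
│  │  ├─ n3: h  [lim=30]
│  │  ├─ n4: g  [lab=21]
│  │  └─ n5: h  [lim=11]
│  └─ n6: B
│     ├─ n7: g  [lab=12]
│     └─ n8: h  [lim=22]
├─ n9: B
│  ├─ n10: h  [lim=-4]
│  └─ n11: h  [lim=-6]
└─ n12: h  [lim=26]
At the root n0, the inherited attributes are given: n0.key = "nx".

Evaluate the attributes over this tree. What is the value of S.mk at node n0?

5

1. n0.key = "nx"  [given at root]
2. n1.live = 22  [len(S.key) + 20]
3. n2.live = 20  [20]
4. n3.lim = 30  [terminal]
5. n4.lab = 21  [terminal]
6. n5.lim = 11  [terminal]
7. n2.tag = 23  [h₀.lim + B.live - 27]
8. n6.live = 19  [B₀.live * 2 - 25]
9. n7.lab = 12  [terminal]
10. n8.lim = 22  [terminal]
11. n6.tag = 6  [h.lim + g.lab - 28]
12. n1.tag = 23  [B₂.tag * 3 + 5]
13. n9.live = 23  [B₀.tag]
14. n10.lim = -4  [terminal]
15. n11.lim = -6  [terminal]
16. n9.tag = 18  [B.live - 5]
17. n12.lim = 26  [terminal]
18. n0.mk = 5  [B₁.tag - 13]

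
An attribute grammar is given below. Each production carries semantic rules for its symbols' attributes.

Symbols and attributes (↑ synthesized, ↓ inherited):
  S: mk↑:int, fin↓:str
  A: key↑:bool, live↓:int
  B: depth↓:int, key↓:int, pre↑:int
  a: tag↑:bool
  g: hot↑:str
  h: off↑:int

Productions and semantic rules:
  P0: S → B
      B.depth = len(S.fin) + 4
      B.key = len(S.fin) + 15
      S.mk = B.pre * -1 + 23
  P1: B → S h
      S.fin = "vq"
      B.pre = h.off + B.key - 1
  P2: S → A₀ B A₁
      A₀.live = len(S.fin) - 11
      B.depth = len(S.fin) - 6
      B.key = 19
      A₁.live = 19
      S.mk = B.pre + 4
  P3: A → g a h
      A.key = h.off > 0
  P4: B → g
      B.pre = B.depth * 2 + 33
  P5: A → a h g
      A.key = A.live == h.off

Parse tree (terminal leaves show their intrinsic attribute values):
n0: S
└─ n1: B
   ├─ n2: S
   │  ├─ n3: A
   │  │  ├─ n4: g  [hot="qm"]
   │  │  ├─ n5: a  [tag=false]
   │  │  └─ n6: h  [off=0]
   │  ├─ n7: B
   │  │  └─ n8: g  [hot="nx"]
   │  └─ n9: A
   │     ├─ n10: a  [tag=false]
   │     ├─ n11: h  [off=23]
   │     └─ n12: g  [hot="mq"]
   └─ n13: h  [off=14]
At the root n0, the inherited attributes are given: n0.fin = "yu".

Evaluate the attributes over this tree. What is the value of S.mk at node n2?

1. n0.fin = "yu"  [given at root]
2. n1.depth = 6  [len(S.fin) + 4]
3. n1.key = 17  [len(S.fin) + 15]
4. n2.fin = "vq"  ["vq"]
5. n3.live = -9  [len(S.fin) - 11]
6. n4.hot = "qm"  [terminal]
7. n5.tag = false  [terminal]
8. n6.off = 0  [terminal]
9. n3.key = false  [h.off > 0]
10. n7.depth = -4  [len(S.fin) - 6]
11. n7.key = 19  [19]
12. n8.hot = "nx"  [terminal]
13. n7.pre = 25  [B.depth * 2 + 33]
14. n9.live = 19  [19]
15. n10.tag = false  [terminal]
16. n11.off = 23  [terminal]
17. n12.hot = "mq"  [terminal]
18. n9.key = false  [A.live == h.off]
19. n2.mk = 29  [B.pre + 4]
20. n13.off = 14  [terminal]
21. n1.pre = 30  [h.off + B.key - 1]
22. n0.mk = -7  [B.pre * -1 + 23]

29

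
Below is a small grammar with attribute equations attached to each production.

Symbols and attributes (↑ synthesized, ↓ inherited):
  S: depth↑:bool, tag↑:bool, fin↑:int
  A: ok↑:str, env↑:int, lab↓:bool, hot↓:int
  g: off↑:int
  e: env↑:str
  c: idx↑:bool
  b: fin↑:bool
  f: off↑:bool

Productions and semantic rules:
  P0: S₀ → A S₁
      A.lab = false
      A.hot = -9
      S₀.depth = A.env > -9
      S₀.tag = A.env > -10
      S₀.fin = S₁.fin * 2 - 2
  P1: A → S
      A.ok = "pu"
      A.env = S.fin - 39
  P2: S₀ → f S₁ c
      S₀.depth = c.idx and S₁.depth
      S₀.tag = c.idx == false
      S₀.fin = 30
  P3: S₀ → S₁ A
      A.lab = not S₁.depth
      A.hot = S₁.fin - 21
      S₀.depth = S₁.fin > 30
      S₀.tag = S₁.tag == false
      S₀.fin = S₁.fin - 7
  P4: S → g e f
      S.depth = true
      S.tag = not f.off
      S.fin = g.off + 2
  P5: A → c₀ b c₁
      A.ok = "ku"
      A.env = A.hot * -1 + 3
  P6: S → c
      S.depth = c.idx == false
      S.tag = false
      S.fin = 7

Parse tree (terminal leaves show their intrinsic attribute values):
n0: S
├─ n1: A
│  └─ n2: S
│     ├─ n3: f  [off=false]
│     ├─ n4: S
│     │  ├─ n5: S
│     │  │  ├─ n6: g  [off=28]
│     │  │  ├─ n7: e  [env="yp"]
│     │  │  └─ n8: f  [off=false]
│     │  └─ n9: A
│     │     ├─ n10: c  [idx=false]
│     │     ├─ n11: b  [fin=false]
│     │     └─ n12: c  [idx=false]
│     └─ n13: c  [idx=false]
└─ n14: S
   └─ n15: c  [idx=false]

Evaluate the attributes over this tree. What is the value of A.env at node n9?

1. n1.lab = false  [false]
2. n1.hot = -9  [-9]
3. n3.off = false  [terminal]
4. n6.off = 28  [terminal]
5. n7.env = "yp"  [terminal]
6. n8.off = false  [terminal]
7. n5.depth = true  [true]
8. n5.tag = true  [not f.off]
9. n5.fin = 30  [g.off + 2]
10. n9.lab = false  [not S₁.depth]
11. n9.hot = 9  [S₁.fin - 21]
12. n10.idx = false  [terminal]
13. n11.fin = false  [terminal]
14. n12.idx = false  [terminal]
15. n9.ok = "ku"  ["ku"]
16. n9.env = -6  [A.hot * -1 + 3]
17. n4.depth = false  [S₁.fin > 30]
18. n4.tag = false  [S₁.tag == false]
19. n4.fin = 23  [S₁.fin - 7]
20. n13.idx = false  [terminal]
21. n2.depth = false  [c.idx and S₁.depth]
22. n2.tag = true  [c.idx == false]
23. n2.fin = 30  [30]
24. n1.ok = "pu"  ["pu"]
25. n1.env = -9  [S.fin - 39]
26. n15.idx = false  [terminal]
27. n14.depth = true  [c.idx == false]
28. n14.tag = false  [false]
29. n14.fin = 7  [7]
30. n0.depth = false  [A.env > -9]
31. n0.tag = true  [A.env > -10]
32. n0.fin = 12  [S₁.fin * 2 - 2]

-6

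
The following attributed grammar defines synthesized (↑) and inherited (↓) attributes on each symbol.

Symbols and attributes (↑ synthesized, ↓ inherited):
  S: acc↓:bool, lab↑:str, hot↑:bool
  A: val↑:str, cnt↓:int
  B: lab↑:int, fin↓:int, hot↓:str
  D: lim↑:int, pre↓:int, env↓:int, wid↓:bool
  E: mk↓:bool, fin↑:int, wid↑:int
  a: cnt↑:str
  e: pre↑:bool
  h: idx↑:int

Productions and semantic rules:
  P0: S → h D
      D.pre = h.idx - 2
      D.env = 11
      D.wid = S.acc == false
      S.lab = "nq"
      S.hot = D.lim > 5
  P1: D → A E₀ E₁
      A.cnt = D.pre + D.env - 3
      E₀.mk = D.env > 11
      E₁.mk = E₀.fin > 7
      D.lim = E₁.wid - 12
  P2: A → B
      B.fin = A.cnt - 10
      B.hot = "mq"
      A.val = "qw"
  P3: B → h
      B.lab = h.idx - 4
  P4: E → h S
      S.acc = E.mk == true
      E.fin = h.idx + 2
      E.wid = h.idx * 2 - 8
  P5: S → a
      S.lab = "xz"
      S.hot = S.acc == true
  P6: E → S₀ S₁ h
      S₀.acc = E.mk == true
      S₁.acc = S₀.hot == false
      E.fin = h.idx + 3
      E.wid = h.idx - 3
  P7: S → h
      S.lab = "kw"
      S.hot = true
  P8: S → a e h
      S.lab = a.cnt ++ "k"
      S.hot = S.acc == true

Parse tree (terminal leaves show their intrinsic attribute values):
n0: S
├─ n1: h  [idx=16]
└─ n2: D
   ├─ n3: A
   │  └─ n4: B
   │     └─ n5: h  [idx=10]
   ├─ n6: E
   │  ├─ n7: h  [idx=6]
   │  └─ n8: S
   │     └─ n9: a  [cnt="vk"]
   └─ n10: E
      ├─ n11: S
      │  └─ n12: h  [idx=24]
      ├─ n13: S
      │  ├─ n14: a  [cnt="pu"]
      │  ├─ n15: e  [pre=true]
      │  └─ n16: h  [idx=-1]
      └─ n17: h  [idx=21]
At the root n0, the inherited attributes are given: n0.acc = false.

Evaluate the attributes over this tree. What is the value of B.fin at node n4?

1. n0.acc = false  [given at root]
2. n1.idx = 16  [terminal]
3. n2.pre = 14  [h.idx - 2]
4. n2.env = 11  [11]
5. n2.wid = true  [S.acc == false]
6. n3.cnt = 22  [D.pre + D.env - 3]
7. n4.fin = 12  [A.cnt - 10]
8. n4.hot = "mq"  ["mq"]
9. n5.idx = 10  [terminal]
10. n4.lab = 6  [h.idx - 4]
11. n3.val = "qw"  ["qw"]
12. n6.mk = false  [D.env > 11]
13. n7.idx = 6  [terminal]
14. n8.acc = false  [E.mk == true]
15. n9.cnt = "vk"  [terminal]
16. n8.lab = "xz"  ["xz"]
17. n8.hot = false  [S.acc == true]
18. n6.fin = 8  [h.idx + 2]
19. n6.wid = 4  [h.idx * 2 - 8]
20. n10.mk = true  [E₀.fin > 7]
21. n11.acc = true  [E.mk == true]
22. n12.idx = 24  [terminal]
23. n11.lab = "kw"  ["kw"]
24. n11.hot = true  [true]
25. n13.acc = false  [S₀.hot == false]
26. n14.cnt = "pu"  [terminal]
27. n15.pre = true  [terminal]
28. n16.idx = -1  [terminal]
29. n13.lab = "puk"  [a.cnt ++ "k"]
30. n13.hot = false  [S.acc == true]
31. n17.idx = 21  [terminal]
32. n10.fin = 24  [h.idx + 3]
33. n10.wid = 18  [h.idx - 3]
34. n2.lim = 6  [E₁.wid - 12]
35. n0.lab = "nq"  ["nq"]
36. n0.hot = true  [D.lim > 5]

12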